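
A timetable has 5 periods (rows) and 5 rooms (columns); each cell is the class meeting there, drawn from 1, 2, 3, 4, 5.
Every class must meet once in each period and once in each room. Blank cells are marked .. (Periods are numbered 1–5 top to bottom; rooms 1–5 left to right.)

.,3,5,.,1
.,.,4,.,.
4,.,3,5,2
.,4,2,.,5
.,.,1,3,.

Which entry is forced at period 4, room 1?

3

Period 1, room 1: period 1 has {1, 3, 5} and room 1 has {4}, leaving only 2.
Period 1, room 4: period 1 has {1, 2, 3, 5} and room 4 has {3, 5}, leaving only 4.
Period 2, room 5: period 2 has {4} and room 5 has {1, 2, 5}, leaving only 3.
Period 3, room 2: period 3 has {2, 3, 4, 5} and room 2 has {3, 4}, leaving only 1.
Period 4, room 4: period 4 has {2, 4, 5} and room 4 has {3, 4, 5}, leaving only 1.
Period 4 already has {1, 2, 4, 5} and room 1 already has {2, 4}, so period 4, room 1 must be 3.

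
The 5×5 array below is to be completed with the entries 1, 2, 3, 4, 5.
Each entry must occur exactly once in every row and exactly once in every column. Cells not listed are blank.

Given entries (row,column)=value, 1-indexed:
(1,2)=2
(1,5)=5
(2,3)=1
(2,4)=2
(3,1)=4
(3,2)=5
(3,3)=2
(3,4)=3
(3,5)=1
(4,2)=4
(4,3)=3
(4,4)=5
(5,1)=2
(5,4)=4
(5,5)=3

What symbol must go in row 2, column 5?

4

Row 2 already has {1, 2} and column 5 already has {1, 3, 5}, so row 2, column 5 must be 4.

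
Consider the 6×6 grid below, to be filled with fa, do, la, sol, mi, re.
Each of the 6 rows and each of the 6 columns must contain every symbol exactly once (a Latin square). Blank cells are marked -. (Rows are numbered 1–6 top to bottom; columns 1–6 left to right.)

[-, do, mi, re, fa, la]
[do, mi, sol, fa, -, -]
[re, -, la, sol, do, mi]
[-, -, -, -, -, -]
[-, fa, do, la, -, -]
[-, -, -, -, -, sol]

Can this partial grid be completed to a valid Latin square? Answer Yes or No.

No

Row 3, column 2: row 3 together with column 2 already contain {fa, do, la, sol, mi, re} — every symbol — so nothing can go there. The grid has no valid completion.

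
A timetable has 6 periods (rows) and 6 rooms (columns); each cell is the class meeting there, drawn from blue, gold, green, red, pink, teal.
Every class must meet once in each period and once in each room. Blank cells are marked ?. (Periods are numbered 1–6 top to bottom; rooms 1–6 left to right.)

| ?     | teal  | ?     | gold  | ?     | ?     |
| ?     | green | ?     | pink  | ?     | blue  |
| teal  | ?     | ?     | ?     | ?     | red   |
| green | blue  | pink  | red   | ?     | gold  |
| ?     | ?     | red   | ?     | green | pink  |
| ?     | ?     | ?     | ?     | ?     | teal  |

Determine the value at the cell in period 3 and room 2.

Period 1, room 6: period 1 has {gold, teal} and room 6 has {blue, gold, red, pink, teal}, leaving only green.
Period 1, room 3: period 1 has {gold, green, teal} and room 3 has {red, pink}, leaving only blue.
Period 4, room 5: period 4 has {blue, gold, green, red, pink} and room 5 has {green}, leaving only teal.
Period 5, room 2: period 5 has {green, red, pink} and room 2 has {blue, green, teal}, leaving only gold.
Period 3 already has {red, teal} and room 2 already has {blue, gold, green, teal}, so period 3, room 2 must be pink.

pink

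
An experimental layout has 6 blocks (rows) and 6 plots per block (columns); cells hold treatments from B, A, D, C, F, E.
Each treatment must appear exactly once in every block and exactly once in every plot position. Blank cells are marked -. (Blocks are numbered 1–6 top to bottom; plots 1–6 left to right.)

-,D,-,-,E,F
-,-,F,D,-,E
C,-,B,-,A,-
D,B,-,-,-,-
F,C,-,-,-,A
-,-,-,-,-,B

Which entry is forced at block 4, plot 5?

Block 2, plot 2: block 2 has {D, F, E} and plot 2 has {B, D, C}, leaving only A.
Block 2, plot 1: block 2 has {A, D, F, E} and plot 1 has {D, C, F}, leaving only B.
Block 1, plot 1: block 1 has {D, F, E} and plot 1 has {B, D, C, F}, leaving only A.
Block 1, plot 3: block 1 has {A, D, F, E} and plot 3 has {B, F}, leaving only C.
Block 1, plot 4: block 1 has {A, D, C, F, E} and plot 4 has {D}, leaving only B.
Block 2, plot 5: block 2 has {B, A, D, F, E} and plot 5 has {A, E}, leaving only C.
Block 4 already has {B, D} and plot 5 already has {A, C, E}, so block 4, plot 5 must be F.

F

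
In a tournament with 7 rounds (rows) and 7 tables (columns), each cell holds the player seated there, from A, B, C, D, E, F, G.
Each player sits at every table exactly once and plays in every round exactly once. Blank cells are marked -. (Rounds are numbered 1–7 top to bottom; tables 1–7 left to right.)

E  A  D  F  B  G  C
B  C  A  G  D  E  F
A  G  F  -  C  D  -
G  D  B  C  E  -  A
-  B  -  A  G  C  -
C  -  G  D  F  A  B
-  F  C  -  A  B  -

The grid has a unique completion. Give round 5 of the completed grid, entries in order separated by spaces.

F B E A G C D

Round 5, table 3: round 5 has {A, B, C, G} and table 3 has {A, B, C, D, F, G}, leaving only E.
Round 5, table 7: round 5 has {A, B, C, E, G} and table 7 has {A, B, C, F}, leaving only D.
Round 5, table 1: round 5 has {A, B, C, D, E, G} and table 1 has {A, B, C, E, G}, leaving only F.
So round 5 reads: F B E A G C D.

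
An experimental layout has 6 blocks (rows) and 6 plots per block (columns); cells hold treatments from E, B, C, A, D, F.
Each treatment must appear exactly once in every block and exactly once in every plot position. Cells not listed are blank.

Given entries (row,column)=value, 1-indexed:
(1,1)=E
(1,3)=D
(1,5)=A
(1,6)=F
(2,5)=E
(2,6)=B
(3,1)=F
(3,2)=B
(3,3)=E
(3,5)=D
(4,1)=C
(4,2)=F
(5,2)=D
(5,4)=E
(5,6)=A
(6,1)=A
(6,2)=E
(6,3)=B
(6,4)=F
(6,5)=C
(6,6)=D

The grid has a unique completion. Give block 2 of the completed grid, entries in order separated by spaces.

D A F C E B

Block 2, plot 1: block 2 has {E, B} and plot 1 has {E, C, A, F}, leaving only D.
Block 1, plot 2: block 1 has {E, A, D, F} and plot 2 has {E, B, D, F}, leaving only C.
Block 2, plot 2: block 2 has {E, B, D} and plot 2 has {E, B, C, D, F}, leaving only A.
Block 2, plot 4: block 2 has {E, B, A, D} and plot 4 has {E, F}, leaving only C.
Block 2, plot 3: block 2 has {E, B, C, A, D} and plot 3 has {E, B, D}, leaving only F.
So block 2 reads: D A F C E B.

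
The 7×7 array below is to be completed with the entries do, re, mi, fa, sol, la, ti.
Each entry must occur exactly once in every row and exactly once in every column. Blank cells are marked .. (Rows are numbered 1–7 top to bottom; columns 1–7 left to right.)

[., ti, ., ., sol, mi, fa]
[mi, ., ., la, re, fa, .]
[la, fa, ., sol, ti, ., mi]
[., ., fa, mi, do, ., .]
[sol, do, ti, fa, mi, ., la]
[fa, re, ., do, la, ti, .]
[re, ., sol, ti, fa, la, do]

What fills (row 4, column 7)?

re

Row 1, column 1: row 1 has {mi, fa, sol, ti} and column 1 has {re, mi, fa, sol, la}, leaving only do.
Row 1, column 4: row 1 has {do, mi, fa, sol, ti} and column 4 has {do, mi, fa, sol, la, ti}, leaving only re.
Row 1, column 3: row 1 has {do, re, mi, fa, sol, ti} and column 3 has {fa, sol, ti}, leaving only la.
Row 2, column 2: row 2 has {re, mi, fa, la} and column 2 has {do, re, fa, ti}, leaving only sol.
Row 2, column 3: row 2 has {re, mi, fa, sol, la} and column 3 has {fa, sol, la, ti}, leaving only do.
Row 2, column 7: row 2 has {do, re, mi, fa, sol, la} and column 7 has {do, mi, fa, la}, leaving only ti.
Row 3, column 3: row 3 has {mi, fa, sol, la, ti} and column 3 has {do, fa, sol, la, ti}, leaving only re.
Row 3, column 6: row 3 has {re, mi, fa, sol, la, ti} and column 6 has {mi, fa, la, ti}, leaving only do.
Row 4, column 1: row 4 has {do, mi, fa} and column 1 has {do, re, mi, fa, sol, la}, leaving only ti.
Row 4, column 2: row 4 has {do, mi, fa, ti} and column 2 has {do, re, fa, sol, ti}, leaving only la.
Row 5, column 6: row 5 has {do, mi, fa, sol, la, ti} and column 6 has {do, mi, fa, la, ti}, leaving only re.
Row 4, column 6: row 4 has {do, mi, fa, la, ti} and column 6 has {do, re, mi, fa, la, ti}, leaving only sol.
Row 4 already has {do, mi, fa, sol, la, ti} and column 7 already has {do, mi, fa, la, ti}, so row 4, column 7 must be re.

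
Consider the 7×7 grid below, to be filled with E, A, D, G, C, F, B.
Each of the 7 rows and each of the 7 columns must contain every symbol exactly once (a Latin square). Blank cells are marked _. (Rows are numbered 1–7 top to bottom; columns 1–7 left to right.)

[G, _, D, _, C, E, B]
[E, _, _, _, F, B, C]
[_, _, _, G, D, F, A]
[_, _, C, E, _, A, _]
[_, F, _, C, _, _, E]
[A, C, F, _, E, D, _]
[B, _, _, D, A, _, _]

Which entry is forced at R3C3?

Row 1, column 2: row 1 has {E, D, G, C, B} and column 2 has {C, F}, leaving only A.
Row 1, column 4: row 1 has {E, A, D, G, C, B} and column 4 has {E, D, G, C}, leaving only F.
Row 2, column 4: row 2 has {E, C, F, B} and column 4 has {E, D, G, C, F}, leaving only A.
Row 2, column 3: row 2 has {E, A, C, F, B} and column 3 has {D, C, F}, leaving only G.
Row 2, column 2: row 2 has {E, A, G, C, F, B} and column 2 has {A, C, F}, leaving only D.
Row 3, column 1: row 3 has {A, D, G, F} and column 1 has {E, A, G, B}, leaving only C.
Row 5, column 1: row 5 has {E, C, F} and column 1 has {E, A, G, C, B}, leaving only D.
Row 4, column 1: row 4 has {E, A, C} and column 1 has {E, A, D, G, C, B}, leaving only F.
Row 5, column 6: row 5 has {E, D, C, F} and column 6 has {E, A, D, F, B}, leaving only G.
Row 5, column 5: row 5 has {E, D, G, C, F} and column 5 has {E, A, D, C, F}, leaving only B.
Row 4, column 5: row 4 has {E, A, C, F} and column 5 has {E, A, D, C, F, B}, leaving only G.
Row 4, column 2: row 4 has {E, A, G, C, F} and column 2 has {A, D, C, F}, leaving only B.
Row 3, column 2: row 3 has {A, D, G, C, F} and column 2 has {A, D, C, F, B}, leaving only E.
Row 3 already has {E, A, D, G, C, F} and column 3 already has {D, G, C, F}, so row 3, column 3 must be B.

B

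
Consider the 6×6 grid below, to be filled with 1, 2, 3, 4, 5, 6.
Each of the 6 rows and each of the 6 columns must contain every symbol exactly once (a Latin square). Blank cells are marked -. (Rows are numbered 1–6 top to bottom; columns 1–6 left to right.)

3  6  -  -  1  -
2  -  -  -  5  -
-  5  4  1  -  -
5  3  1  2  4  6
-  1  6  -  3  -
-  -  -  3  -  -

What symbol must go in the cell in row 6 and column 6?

4

Row 2, column 2: row 2 has {2, 5} and column 2 has {1, 3, 5, 6}, leaving only 4.
Row 2, column 3: row 2 has {2, 4, 5} and column 3 has {1, 4, 6}, leaving only 3.
Row 2, column 4: row 2 has {2, 3, 4, 5} and column 4 has {1, 2, 3}, leaving only 6.
Row 2, column 6: row 2 has {2, 3, 4, 5, 6} and column 6 has {6}, leaving only 1.
Row 3, column 1: row 3 has {1, 4, 5} and column 1 has {2, 3, 5}, leaving only 6.
Row 3, column 5: row 3 has {1, 4, 5, 6} and column 5 has {1, 3, 4, 5}, leaving only 2.
Row 3, column 6: row 3 has {1, 2, 4, 5, 6} and column 6 has {1, 6}, leaving only 3.
Row 5, column 1: row 5 has {1, 3, 6} and column 1 has {2, 3, 5, 6}, leaving only 4.
Row 5, column 4: row 5 has {1, 3, 4, 6} and column 4 has {1, 2, 3, 6}, leaving only 5.
Row 1, column 4: row 1 has {1, 3, 6} and column 4 has {1, 2, 3, 5, 6}, leaving only 4.
Row 5, column 6: row 5 has {1, 3, 4, 5, 6} and column 6 has {1, 3, 6}, leaving only 2.
Row 1, column 6: row 1 has {1, 3, 4, 6} and column 6 has {1, 2, 3, 6}, leaving only 5.
Row 6 already has {3} and column 6 already has {1, 2, 3, 5, 6}, so row 6, column 6 must be 4.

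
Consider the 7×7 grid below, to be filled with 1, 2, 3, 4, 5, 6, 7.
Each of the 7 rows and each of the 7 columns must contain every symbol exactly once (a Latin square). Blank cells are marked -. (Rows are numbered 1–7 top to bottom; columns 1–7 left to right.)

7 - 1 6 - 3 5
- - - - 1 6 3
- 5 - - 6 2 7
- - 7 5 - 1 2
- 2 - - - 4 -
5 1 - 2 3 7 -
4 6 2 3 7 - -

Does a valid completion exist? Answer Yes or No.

No row or column among the givens repeats a symbol, and propagating forced cells runs into no contradiction.
One valid completion exists (for instance, 7 4 1 6 2 3 5 / 2 7 5 4 1 6 3 / 3 5 4 1 6 2 7 / 6 3 7 5 4 1 2 / 1 2 3 7 5 4 6 / 5 1 6 2 3 7 4 / 4 6 2 3 7 5 1).

Yes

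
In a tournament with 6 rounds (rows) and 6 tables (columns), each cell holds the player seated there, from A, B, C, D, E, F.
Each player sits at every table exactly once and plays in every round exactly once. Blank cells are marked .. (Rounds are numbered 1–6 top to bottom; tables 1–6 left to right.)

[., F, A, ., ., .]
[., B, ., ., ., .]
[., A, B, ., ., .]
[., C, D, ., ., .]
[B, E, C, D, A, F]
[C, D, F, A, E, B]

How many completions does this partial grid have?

14

Round 1, table 1: eliminating its round and table leaves {D, E}.
Round 1, table 4: eliminating its round and table leaves {B, C, E}.
Round 1, table 5: eliminating its round and table leaves {B, C, D}.
Round 1, table 6: eliminating its round and table leaves {C, D, E}.
Round 2, table 1: eliminating its round and table leaves {A, D, E, F}.
Round 2, table 3: eliminating its round and table leaves {E}.
Round 2, table 4: eliminating its round and table leaves {C, E, F}.
Round 2, table 5: eliminating its round and table leaves {C, D, F}.
Round 2, table 6: eliminating its round and table leaves {A, C, D, E}.
Round 3, table 1: eliminating its round and table leaves {D, E, F}.
Round 3, table 4: eliminating its round and table leaves {C, E, F}.
Round 3, table 5: eliminating its round and table leaves {C, D, F}.
Round 3, table 6: eliminating its round and table leaves {C, D, E}.
Round 4, table 1: eliminating its round and table leaves {A, E, F}.
Round 4, table 4: eliminating its round and table leaves {B, E, F}.
Round 4, table 5: eliminating its round and table leaves {B, F}.
Round 4, table 6: eliminating its round and table leaves {A, E}.
Enumerating the assignments across these blanks that avoid any round or table repeat gives 14 completions.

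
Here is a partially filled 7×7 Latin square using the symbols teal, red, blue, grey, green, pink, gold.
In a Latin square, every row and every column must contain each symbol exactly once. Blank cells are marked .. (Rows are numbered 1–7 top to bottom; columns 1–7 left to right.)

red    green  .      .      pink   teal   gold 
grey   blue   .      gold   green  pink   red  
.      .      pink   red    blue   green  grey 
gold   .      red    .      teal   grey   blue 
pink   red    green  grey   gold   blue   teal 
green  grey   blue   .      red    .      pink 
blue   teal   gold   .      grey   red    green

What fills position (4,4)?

green

Row 1, column 3: row 1 has {teal, red, green, pink, gold} and column 3 has {red, blue, green, pink, gold}, leaving only grey.
Row 1, column 4: row 1 has {teal, red, grey, green, pink, gold} and column 4 has {red, grey, gold}, leaving only blue.
Row 2, column 3: row 2 has {red, blue, grey, green, pink, gold} and column 3 has {red, blue, grey, green, pink, gold}, leaving only teal.
Row 3, column 1: row 3 has {red, blue, grey, green, pink} and column 1 has {red, blue, grey, green, pink, gold}, leaving only teal.
Row 3, column 2: row 3 has {teal, red, blue, grey, green, pink} and column 2 has {teal, red, blue, grey, green}, leaving only gold.
Row 4, column 2: row 4 has {teal, red, blue, grey, gold} and column 2 has {teal, red, blue, grey, green, gold}, leaving only pink.
Row 4 already has {teal, red, blue, grey, pink, gold} and column 4 already has {red, blue, grey, gold}, so row 4, column 4 must be green.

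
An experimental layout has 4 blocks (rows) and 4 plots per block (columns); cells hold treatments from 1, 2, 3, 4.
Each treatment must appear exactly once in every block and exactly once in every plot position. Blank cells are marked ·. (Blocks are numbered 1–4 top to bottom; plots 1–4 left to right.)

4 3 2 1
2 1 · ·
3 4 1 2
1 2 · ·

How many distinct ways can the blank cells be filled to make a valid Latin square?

Block 2, plot 3: eliminating its block and plot leaves {3, 4}.
Block 2, plot 4: eliminating its block and plot leaves {3, 4}.
Block 4, plot 3: eliminating its block and plot leaves {3, 4}.
Block 4, plot 4: eliminating its block and plot leaves {3, 4}.
Enumerating the assignments across these blanks that avoid any block or plot repeat gives 2 completions.

2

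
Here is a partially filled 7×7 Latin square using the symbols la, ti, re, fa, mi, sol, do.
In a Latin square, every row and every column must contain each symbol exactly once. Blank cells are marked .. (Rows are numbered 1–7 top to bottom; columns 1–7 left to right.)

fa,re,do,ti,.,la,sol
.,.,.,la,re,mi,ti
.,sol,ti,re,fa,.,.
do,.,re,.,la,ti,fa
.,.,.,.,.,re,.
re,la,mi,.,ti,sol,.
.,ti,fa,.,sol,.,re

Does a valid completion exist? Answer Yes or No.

Row 1, column 5: row 1 has {la, ti, re, fa, sol, do} and column 5 has {la, ti, re, fa, sol}, so it must be mi.
Row 2, column 1: row 2 has {la, ti, re, mi} and column 1 has {re, fa, do}, so it must be sol.
Now row 2, column 3: row 2 together with column 3 already contain {la, ti, re, fa, mi, sol, do} — every symbol — so nothing can go there. The grid has no valid completion.

No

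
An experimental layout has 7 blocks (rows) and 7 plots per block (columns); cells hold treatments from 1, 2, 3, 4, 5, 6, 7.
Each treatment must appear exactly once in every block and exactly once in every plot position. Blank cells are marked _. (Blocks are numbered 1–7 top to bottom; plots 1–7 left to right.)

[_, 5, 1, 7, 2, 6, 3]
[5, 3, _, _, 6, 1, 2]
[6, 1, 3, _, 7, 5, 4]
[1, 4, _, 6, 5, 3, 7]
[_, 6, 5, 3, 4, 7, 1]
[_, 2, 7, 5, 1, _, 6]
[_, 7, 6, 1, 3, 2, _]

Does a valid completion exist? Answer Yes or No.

Block 1, plot 1: block 1 has {1, 2, 3, 5, 6, 7} and plot 1 has {1, 5, 6}, so it must be 4.
Now block 7, plot 1: block 7 together with plot 1 already contain {1, 2, 3, 4, 5, 6, 7} — every symbol — so nothing can go there. The grid has no valid completion.

No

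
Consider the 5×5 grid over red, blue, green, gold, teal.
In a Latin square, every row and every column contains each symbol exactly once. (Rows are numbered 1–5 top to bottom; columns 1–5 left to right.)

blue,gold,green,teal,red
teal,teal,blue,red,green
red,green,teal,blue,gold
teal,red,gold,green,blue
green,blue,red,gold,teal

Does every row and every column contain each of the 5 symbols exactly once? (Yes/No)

No

Row 2 contains teal twice (at columns 1 and 2), so it is not a permutation.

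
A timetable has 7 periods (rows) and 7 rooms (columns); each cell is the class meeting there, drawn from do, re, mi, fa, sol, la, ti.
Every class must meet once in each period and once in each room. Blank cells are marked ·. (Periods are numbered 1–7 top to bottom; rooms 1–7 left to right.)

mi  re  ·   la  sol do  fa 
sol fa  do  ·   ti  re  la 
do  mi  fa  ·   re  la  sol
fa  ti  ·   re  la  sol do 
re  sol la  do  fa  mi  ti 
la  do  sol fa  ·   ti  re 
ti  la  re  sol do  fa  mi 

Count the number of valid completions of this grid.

Period 1, room 3: eliminating its period and room leaves {ti}.
Period 2, room 4: eliminating its period and room leaves {mi}.
Period 3, room 4: eliminating its period and room leaves {ti}.
Period 4, room 3: eliminating its period and room leaves {mi}.
Period 6, room 5: eliminating its period and room leaves {mi}.
Only one assignment across all blanks avoids any period or room repeat, giving 1 completion.

1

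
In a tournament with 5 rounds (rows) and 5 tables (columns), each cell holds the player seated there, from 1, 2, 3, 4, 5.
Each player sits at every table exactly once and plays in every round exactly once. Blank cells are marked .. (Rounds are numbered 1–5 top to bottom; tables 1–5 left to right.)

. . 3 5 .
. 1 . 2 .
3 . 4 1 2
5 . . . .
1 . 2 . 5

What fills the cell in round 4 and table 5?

4

Round 2, table 1: round 2 has {1, 2} and table 1 has {1, 3, 5}, leaving only 4.
Round 1, table 1: round 1 has {3, 5} and table 1 has {1, 3, 4, 5}, leaving only 2.
Round 1, table 2: round 1 has {2, 3, 5} and table 2 has {1}, leaving only 4.
Round 1, table 5: round 1 has {2, 3, 4, 5} and table 5 has {2, 5}, leaving only 1.
Round 2, table 3: round 2 has {1, 2, 4} and table 3 has {2, 3, 4}, leaving only 5.
Round 2, table 5: round 2 has {1, 2, 4, 5} and table 5 has {1, 2, 5}, leaving only 3.
Round 4 already has {5} and table 5 already has {1, 2, 3, 5}, so round 4, table 5 must be 4.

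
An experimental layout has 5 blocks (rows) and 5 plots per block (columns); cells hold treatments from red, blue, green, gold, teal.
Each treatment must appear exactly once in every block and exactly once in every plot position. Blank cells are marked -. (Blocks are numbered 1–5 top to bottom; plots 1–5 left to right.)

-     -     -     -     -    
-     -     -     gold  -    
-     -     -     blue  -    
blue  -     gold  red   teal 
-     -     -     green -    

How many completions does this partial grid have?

56

Block 1, plot 1: eliminating its block and plot leaves {red, green, gold, teal}.
Block 1, plot 2: eliminating its block and plot leaves {red, blue, green, gold, teal}.
Block 1, plot 3: eliminating its block and plot leaves {red, blue, green, teal}.
Block 1, plot 4: eliminating its block and plot leaves {teal}.
Block 1, plot 5: eliminating its block and plot leaves {red, blue, green, gold}.
Block 2, plot 1: eliminating its block and plot leaves {red, green, teal}.
Block 2, plot 2: eliminating its block and plot leaves {red, blue, green, teal}.
Block 2, plot 3: eliminating its block and plot leaves {red, blue, green, teal}.
Block 2, plot 5: eliminating its block and plot leaves {red, blue, green}.
Block 3, plot 1: eliminating its block and plot leaves {red, green, gold, teal}.
Block 3, plot 2: eliminating its block and plot leaves {red, green, gold, teal}.
Block 3, plot 3: eliminating its block and plot leaves {red, green, teal}.
Block 3, plot 5: eliminating its block and plot leaves {red, green, gold}.
Block 4, plot 2: eliminating its block and plot leaves {green}.
Block 5, plot 1: eliminating its block and plot leaves {red, gold, teal}.
Block 5, plot 2: eliminating its block and plot leaves {red, blue, gold, teal}.
Block 5, plot 3: eliminating its block and plot leaves {red, blue, teal}.
Block 5, plot 5: eliminating its block and plot leaves {red, blue, gold}.
Enumerating the assignments across these blanks that avoid any block or plot repeat gives 56 completions.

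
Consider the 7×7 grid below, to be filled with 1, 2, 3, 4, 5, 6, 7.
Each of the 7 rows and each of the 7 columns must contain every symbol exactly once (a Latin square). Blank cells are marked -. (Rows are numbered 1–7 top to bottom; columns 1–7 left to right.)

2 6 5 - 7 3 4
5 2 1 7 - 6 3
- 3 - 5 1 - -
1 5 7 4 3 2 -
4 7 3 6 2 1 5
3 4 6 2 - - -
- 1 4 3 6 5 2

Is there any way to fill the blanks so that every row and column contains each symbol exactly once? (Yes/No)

Yes

No row or column among the givens repeats a symbol, and propagating forced cells runs into no contradiction.
One valid completion exists (for instance, 2 6 5 1 7 3 4 / 5 2 1 7 4 6 3 / 6 3 2 5 1 4 7 / 1 5 7 4 3 2 6 / 4 7 3 6 2 1 5 / 3 4 6 2 5 7 1 / 7 1 4 3 6 5 2).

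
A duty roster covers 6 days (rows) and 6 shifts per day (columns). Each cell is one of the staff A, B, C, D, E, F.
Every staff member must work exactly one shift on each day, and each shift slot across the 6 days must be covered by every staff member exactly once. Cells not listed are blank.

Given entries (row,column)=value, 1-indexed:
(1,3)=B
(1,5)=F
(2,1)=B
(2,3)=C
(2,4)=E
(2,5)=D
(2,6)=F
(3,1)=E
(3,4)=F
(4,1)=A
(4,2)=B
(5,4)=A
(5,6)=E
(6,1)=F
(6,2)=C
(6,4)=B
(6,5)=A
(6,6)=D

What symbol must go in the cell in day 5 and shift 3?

D

Day 2, shift 2: day 2 has {B, C, D, E, F} and shift 2 has {B, C}, leaving only A.
Day 3, shift 2: day 3 has {E, F} and shift 2 has {A, B, C}, leaving only D.
Day 1, shift 2: day 1 has {B, F} and shift 2 has {A, B, C, D}, leaving only E.
Day 3, shift 3: day 3 has {D, E, F} and shift 3 has {B, C}, leaving only A.
Day 4, shift 6: day 4 has {A, B} and shift 6 has {D, E, F}, leaving only C.
Day 1, shift 6: day 1 has {B, E, F} and shift 6 has {C, D, E, F}, leaving only A.
Day 3, shift 6: day 3 has {A, D, E, F} and shift 6 has {A, C, D, E, F}, leaving only B.
Day 3, shift 5: day 3 has {A, B, D, E, F} and shift 5 has {A, D, F}, leaving only C.
Day 4, shift 4: day 4 has {A, B, C} and shift 4 has {A, B, E, F}, leaving only D.
Day 1, shift 4: day 1 has {A, B, E, F} and shift 4 has {A, B, D, E, F}, leaving only C.
Day 1, shift 1: day 1 has {A, B, C, E, F} and shift 1 has {A, B, E, F}, leaving only D.
Day 4, shift 5: day 4 has {A, B, C, D} and shift 5 has {A, C, D, F}, leaving only E.
Day 4, shift 3: day 4 has {A, B, C, D, E} and shift 3 has {A, B, C}, leaving only F.
Day 5 already has {A, E} and shift 3 already has {A, B, C, F}, so day 5, shift 3 must be D.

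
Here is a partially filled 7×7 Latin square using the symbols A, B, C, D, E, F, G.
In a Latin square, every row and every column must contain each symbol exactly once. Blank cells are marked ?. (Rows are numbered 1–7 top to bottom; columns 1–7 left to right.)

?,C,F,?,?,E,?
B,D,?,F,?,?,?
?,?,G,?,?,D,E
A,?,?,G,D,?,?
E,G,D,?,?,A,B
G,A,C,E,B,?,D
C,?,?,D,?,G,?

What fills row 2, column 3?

Row 1, column 1: row 1 has {C, E, F} and column 1 has {A, B, C, E, G}, leaving only D.
Row 2, column 6: row 2 has {B, D, F} and column 6 has {A, D, E, G}, leaving only C.
Row 3, column 1: row 3 has {D, E, G} and column 1 has {A, B, C, D, E, G}, leaving only F.
Row 3, column 2: row 3 has {D, E, F, G} and column 2 has {A, C, D, G}, leaving only B.
Row 5, column 4: row 5 has {A, B, D, E, G} and column 4 has {D, E, F, G}, leaving only C.
Row 3, column 4: row 3 has {B, D, E, F, G} and column 4 has {C, D, E, F, G}, leaving only A.
Row 1, column 4: row 1 has {C, D, E, F} and column 4 has {A, C, D, E, F, G}, leaving only B.
Row 3, column 5: row 3 has {A, B, D, E, F, G} and column 5 has {B, D}, leaving only C.
Row 5, column 5: row 5 has {A, B, C, D, E, G} and column 5 has {B, C, D}, leaving only F.
Row 6, column 6: row 6 has {A, B, C, D, E, G} and column 6 has {A, C, D, E, G}, leaving only F.
Row 4, column 6: row 4 has {A, D, G} and column 6 has {A, C, D, E, F, G}, leaving only B.
Row 4, column 3: row 4 has {A, B, D, G} and column 3 has {C, D, F, G}, leaving only E.
Row 2 already has {B, C, D, F} and column 3 already has {C, D, E, F, G}, so row 2, column 3 must be A.

A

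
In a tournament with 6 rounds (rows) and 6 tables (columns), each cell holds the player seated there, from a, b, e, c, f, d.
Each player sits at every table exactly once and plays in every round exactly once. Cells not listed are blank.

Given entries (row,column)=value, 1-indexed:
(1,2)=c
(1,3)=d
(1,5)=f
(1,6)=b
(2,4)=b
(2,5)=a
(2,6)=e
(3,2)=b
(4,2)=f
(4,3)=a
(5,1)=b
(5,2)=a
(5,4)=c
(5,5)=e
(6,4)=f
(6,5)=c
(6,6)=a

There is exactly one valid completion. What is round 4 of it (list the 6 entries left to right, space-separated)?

Round 2, table 2: round 2 has {a, b, e} and table 2 has {a, b, c, f}, leaving only d.
Round 3, table 5: round 3 has {b} and table 5 has {a, e, c, f}, leaving only d.
Round 4, table 5: round 4 has {a, f} and table 5 has {a, e, c, f, d}, leaving only b.
Round 5, table 3: round 5 has {a, b, e, c} and table 3 has {a, d}, leaving only f.
Round 2, table 3: round 2 has {a, b, e, d} and table 3 has {a, f, d}, leaving only c.
Round 2, table 1: round 2 has {a, b, e, c, d} and table 1 has {b}, leaving only f.
Round 3, table 3: round 3 has {b, d} and table 3 has {a, c, f, d}, leaving only e.
Round 3, table 4: round 3 has {b, e, d} and table 4 has {b, c, f}, leaving only a.
Round 1, table 4: round 1 has {b, c, f, d} and table 4 has {a, b, c, f}, leaving only e.
Round 4, table 4: round 4 has {a, b, f} and table 4 has {a, b, e, c, f}, leaving only d.
Round 4, table 6: round 4 has {a, b, f, d} and table 6 has {a, b, e}, leaving only c.
Round 4, table 1: round 4 has {a, b, c, f, d} and table 1 has {b, f}, leaving only e.
So round 4 reads: e f a d b c.

e f a d b c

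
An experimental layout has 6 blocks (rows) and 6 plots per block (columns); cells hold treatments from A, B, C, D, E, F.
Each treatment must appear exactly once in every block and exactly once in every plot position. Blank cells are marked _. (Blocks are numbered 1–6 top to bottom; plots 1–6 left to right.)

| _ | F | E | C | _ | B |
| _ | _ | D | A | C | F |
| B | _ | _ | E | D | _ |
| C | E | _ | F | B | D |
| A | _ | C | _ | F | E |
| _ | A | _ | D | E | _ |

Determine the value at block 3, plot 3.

F

Block 1, plot 1: block 1 has {B, C, E, F} and plot 1 has {A, B, C}, leaving only D.
Block 1, plot 5: block 1 has {B, C, D, E, F} and plot 5 has {B, C, D, E, F}, leaving only A.
Block 2, plot 1: block 2 has {A, C, D, F} and plot 1 has {A, B, C, D}, leaving only E.
Block 2, plot 2: block 2 has {A, C, D, E, F} and plot 2 has {A, E, F}, leaving only B.
Block 3, plot 2: block 3 has {B, D, E} and plot 2 has {A, B, E, F}, leaving only C.
Block 3, plot 6: block 3 has {B, C, D, E} and plot 6 has {B, D, E, F}, leaving only A.
Block 3 already has {A, B, C, D, E} and plot 3 already has {C, D, E}, so block 3, plot 3 must be F.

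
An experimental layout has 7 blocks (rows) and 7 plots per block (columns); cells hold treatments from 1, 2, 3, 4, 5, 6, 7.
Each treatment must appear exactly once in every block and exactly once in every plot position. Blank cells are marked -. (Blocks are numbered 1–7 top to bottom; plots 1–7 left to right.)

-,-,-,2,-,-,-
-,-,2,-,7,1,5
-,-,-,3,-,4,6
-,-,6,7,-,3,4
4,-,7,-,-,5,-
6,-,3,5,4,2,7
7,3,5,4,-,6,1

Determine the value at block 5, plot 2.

6

Block 1, plot 6: block 1 has {2} and plot 6 has {1, 2, 3, 4, 5, 6}, leaving only 7.
Block 1, plot 7: block 1 has {2, 7} and plot 7 has {1, 4, 5, 6, 7}, leaving only 3.
Block 2, plot 1: block 2 has {1, 2, 5, 7} and plot 1 has {4, 6, 7}, leaving only 3.
Block 2, plot 4: block 2 has {1, 2, 3, 5, 7} and plot 4 has {2, 3, 4, 5, 7}, leaving only 6.
Block 2, plot 2: block 2 has {1, 2, 3, 5, 6, 7} and plot 2 has {3}, leaving only 4.
Block 3, plot 3: block 3 has {3, 4, 6} and plot 3 has {2, 3, 5, 6, 7}, leaving only 1.
Block 1, plot 3: block 1 has {2, 3, 7} and plot 3 has {1, 2, 3, 5, 6, 7}, leaving only 4.
Block 5, plot 4: block 5 has {4, 5, 7} and plot 4 has {2, 3, 4, 5, 6, 7}, leaving only 1.
Block 5, plot 7: block 5 has {1, 4, 5, 7} and plot 7 has {1, 3, 4, 5, 6, 7}, leaving only 2.
Block 5 already has {1, 2, 4, 5, 7} and plot 2 already has {3, 4}, so block 5, plot 2 must be 6.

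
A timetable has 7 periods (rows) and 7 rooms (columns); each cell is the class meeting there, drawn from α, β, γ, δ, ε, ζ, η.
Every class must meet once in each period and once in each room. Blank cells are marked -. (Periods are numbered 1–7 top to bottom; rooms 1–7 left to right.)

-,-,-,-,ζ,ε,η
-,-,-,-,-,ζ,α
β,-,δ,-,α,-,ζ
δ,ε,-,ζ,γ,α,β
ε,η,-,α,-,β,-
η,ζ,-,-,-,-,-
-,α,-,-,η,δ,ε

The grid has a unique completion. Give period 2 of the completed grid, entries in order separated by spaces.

Period 2, room 1: period 2 has {α, ζ} and room 1 has {β, δ, ε, η}, leaving only γ.
Period 1, room 1: period 1 has {ε, ζ, η} and room 1 has {β, γ, δ, ε, η}, leaving only α.
Period 3, room 2: period 3 has {α, β, δ, ζ} and room 2 has {α, ε, ζ, η}, leaving only γ.
Period 3, room 6: period 3 has {α, β, γ, δ, ζ} and room 6 has {α, β, δ, ε, ζ}, leaving only η.
Period 3, room 4: period 3 has {α, β, γ, δ, ζ, η} and room 4 has {α, ζ}, leaving only ε.
Period 4, room 3: period 4 has {α, β, γ, δ, ε, ζ} and room 3 has {δ}, leaving only η.
Period 5, room 5: period 5 has {α, β, ε, η} and room 5 has {α, γ, ζ, η}, leaving only δ.
Period 5, room 7: period 5 has {α, β, δ, ε, η} and room 7 has {α, β, ε, ζ, η}, leaving only γ.
Period 5, room 3: period 5 has {α, β, γ, δ, ε, η} and room 3 has {δ, η}, leaving only ζ.
Period 6, room 6: period 6 has {ζ, η} and room 6 has {α, β, δ, ε, ζ, η}, leaving only γ.
Period 6, room 7: period 6 has {γ, ζ, η} and room 7 has {α, β, γ, ε, ζ, η}, leaving only δ.
Period 6, room 4: period 6 has {γ, δ, ζ, η} and room 4 has {α, ε, ζ}, leaving only β.
Period 6, room 5: period 6 has {β, γ, δ, ζ, η} and room 5 has {α, γ, δ, ζ, η}, leaving only ε.
Period 2, room 5: period 2 has {α, γ, ζ} and room 5 has {α, γ, δ, ε, ζ, η}, leaving only β.
Period 2, room 2: period 2 has {α, β, γ, ζ} and room 2 has {α, γ, ε, ζ, η}, leaving only δ.
Period 2, room 3: period 2 has {α, β, γ, δ, ζ} and room 3 has {δ, ζ, η}, leaving only ε.
Period 2, room 4: period 2 has {α, β, γ, δ, ε, ζ} and room 4 has {α, β, ε, ζ}, leaving only η.
So period 2 reads: γ δ ε η β ζ α.

γ δ ε η β ζ α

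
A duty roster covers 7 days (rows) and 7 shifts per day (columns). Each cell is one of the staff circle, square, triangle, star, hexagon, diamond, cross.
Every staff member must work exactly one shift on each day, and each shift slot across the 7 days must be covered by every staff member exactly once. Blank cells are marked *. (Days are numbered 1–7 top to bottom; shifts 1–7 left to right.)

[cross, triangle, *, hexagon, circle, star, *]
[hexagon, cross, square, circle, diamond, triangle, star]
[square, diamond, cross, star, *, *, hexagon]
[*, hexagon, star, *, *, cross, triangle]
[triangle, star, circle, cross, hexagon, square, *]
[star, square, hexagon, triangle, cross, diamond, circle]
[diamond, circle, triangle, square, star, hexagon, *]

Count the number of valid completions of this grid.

Day 1, shift 3: eliminating its day and shift leaves {diamond}.
Day 1, shift 7: eliminating its day and shift leaves {square, diamond}.
Day 3, shift 5: eliminating its day and shift leaves {triangle}.
Day 3, shift 6: eliminating its day and shift leaves {circle}.
Day 4, shift 1: eliminating its day and shift leaves {circle}.
Day 4, shift 4: eliminating its day and shift leaves {diamond}.
Day 4, shift 5: eliminating its day and shift leaves {square}.
Day 5, shift 7: eliminating its day and shift leaves {diamond}.
Day 7, shift 7: eliminating its day and shift leaves {cross}.
Only one assignment across all blanks avoids any day or shift repeat, giving 1 completion.

1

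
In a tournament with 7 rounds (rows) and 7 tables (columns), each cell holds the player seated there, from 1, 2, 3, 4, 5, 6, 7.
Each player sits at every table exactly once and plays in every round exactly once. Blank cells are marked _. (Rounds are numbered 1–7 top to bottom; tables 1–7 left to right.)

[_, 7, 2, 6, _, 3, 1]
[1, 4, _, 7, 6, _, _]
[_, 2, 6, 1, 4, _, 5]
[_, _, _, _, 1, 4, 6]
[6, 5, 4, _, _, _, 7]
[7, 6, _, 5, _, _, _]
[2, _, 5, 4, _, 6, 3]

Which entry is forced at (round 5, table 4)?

3

Round 1, table 5: round 1 has {1, 2, 3, 6, 7} and table 5 has {1, 4, 6}, leaving only 5.
Round 1, table 1: round 1 has {1, 2, 3, 5, 6, 7} and table 1 has {1, 2, 6, 7}, leaving only 4.
Round 2, table 3: round 2 has {1, 4, 6, 7} and table 3 has {2, 4, 5, 6}, leaving only 3.
Round 2, table 7: round 2 has {1, 3, 4, 6, 7} and table 7 has {1, 3, 5, 6, 7}, leaving only 2.
Round 2, table 6: round 2 has {1, 2, 3, 4, 6, 7} and table 6 has {3, 4, 6}, leaving only 5.
Round 3, table 1: round 3 has {1, 2, 4, 5, 6} and table 1 has {1, 2, 4, 6, 7}, leaving only 3.
Round 3, table 6: round 3 has {1, 2, 3, 4, 5, 6} and table 6 has {3, 4, 5, 6}, leaving only 7.
Round 4, table 1: round 4 has {1, 4, 6} and table 1 has {1, 2, 3, 4, 6, 7}, leaving only 5.
Round 4, table 2: round 4 has {1, 4, 5, 6} and table 2 has {2, 4, 5, 6, 7}, leaving only 3.
Round 4, table 3: round 4 has {1, 3, 4, 5, 6} and table 3 has {2, 3, 4, 5, 6}, leaving only 7.
Round 4, table 4: round 4 has {1, 3, 4, 5, 6, 7} and table 4 has {1, 4, 5, 6, 7}, leaving only 2.
Round 5 already has {4, 5, 6, 7} and table 4 already has {1, 2, 4, 5, 6, 7}, so round 5, table 4 must be 3.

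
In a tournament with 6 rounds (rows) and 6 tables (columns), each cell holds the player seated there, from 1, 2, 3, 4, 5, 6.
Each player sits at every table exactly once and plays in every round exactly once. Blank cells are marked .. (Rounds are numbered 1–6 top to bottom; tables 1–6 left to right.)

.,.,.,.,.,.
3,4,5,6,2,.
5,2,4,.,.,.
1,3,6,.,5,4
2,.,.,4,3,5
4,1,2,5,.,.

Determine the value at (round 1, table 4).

1

Round 1, table 1: round 1 has {} and table 1 has {1, 2, 3, 4, 5}, leaving only 6.
Round 1, table 2: round 1 has {6} and table 2 has {1, 2, 3, 4}, leaving only 5.
Round 2, table 6: round 2 has {2, 3, 4, 5, 6} and table 6 has {4, 5}, leaving only 1.
Round 4, table 4: round 4 has {1, 3, 4, 5, 6} and table 4 has {4, 5, 6}, leaving only 2.
Round 5, table 2: round 5 has {2, 3, 4, 5} and table 2 has {1, 2, 3, 4, 5}, leaving only 6.
Round 5, table 3: round 5 has {2, 3, 4, 5, 6} and table 3 has {2, 4, 5, 6}, leaving only 1.
Round 1, table 3: round 1 has {5, 6} and table 3 has {1, 2, 4, 5, 6}, leaving only 3.
Round 1 already has {3, 5, 6} and table 4 already has {2, 4, 5, 6}, so round 1, table 4 must be 1.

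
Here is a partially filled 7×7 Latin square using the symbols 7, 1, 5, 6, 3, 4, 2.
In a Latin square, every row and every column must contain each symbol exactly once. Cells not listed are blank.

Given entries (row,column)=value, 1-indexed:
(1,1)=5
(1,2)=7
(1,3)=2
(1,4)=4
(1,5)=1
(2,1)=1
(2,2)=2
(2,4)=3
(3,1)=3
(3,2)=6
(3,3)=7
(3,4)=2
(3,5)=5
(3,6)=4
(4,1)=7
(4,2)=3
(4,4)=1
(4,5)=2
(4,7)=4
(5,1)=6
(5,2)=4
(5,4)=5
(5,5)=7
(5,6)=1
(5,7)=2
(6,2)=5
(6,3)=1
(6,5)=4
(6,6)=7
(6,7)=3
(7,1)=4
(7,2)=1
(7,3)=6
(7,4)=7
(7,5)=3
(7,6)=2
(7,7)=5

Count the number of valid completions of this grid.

1

Row 1, column 6: eliminating its row and column leaves {6, 3}.
Row 1, column 7: eliminating its row and column leaves {6}.
Row 2, column 3: eliminating its row and column leaves {5, 4}.
Row 2, column 5: eliminating its row and column leaves {6}.
Row 2, column 6: eliminating its row and column leaves {5, 6}.
Row 2, column 7: eliminating its row and column leaves {7, 6}.
Row 3, column 7: eliminating its row and column leaves {1}.
Row 4, column 3: eliminating its row and column leaves {5}.
Row 4, column 6: eliminating its row and column leaves {5, 6}.
Row 5, column 3: eliminating its row and column leaves {3}.
Row 6, column 1: eliminating its row and column leaves {2}.
Row 6, column 4: eliminating its row and column leaves {6}.
Only one assignment across all blanks avoids any row or column repeat, giving 1 completion.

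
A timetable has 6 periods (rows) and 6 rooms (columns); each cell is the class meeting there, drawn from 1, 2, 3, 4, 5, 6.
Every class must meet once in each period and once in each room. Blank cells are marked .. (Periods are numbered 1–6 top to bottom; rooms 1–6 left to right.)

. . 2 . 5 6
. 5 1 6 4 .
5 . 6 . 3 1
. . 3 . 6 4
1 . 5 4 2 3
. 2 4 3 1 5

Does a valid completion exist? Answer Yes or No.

No period or room among the givens repeats a symbol, and propagating forced cells runs into no contradiction.
One valid completion exists (for instance, 4 3 2 1 5 6 / 3 5 1 6 4 2 / 5 4 6 2 3 1 / 2 1 3 5 6 4 / 1 6 5 4 2 3 / 6 2 4 3 1 5).

Yes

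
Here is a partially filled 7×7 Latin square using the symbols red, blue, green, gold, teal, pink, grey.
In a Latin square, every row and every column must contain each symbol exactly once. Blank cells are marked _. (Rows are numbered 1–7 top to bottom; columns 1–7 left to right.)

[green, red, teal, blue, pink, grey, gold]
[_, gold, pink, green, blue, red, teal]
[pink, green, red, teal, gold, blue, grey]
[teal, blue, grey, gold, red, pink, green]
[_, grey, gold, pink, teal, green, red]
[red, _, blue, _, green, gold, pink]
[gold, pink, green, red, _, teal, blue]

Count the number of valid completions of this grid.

1

Row 2, column 1: eliminating its row and column leaves {grey}.
Row 5, column 1: eliminating its row and column leaves {blue}.
Row 6, column 2: eliminating its row and column leaves {teal}.
Row 6, column 4: eliminating its row and column leaves {grey}.
Row 7, column 5: eliminating its row and column leaves {grey}.
Only one assignment across all blanks avoids any row or column repeat, giving 1 completion.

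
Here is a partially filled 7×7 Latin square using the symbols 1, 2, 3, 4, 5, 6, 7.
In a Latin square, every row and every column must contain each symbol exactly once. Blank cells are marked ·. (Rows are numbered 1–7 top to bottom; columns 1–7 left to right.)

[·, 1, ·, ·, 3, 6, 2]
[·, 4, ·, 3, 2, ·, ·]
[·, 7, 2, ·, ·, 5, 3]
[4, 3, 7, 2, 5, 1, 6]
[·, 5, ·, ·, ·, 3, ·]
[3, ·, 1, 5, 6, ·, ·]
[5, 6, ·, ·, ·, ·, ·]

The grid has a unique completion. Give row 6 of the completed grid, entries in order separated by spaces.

3 2 1 5 6 4 7

Row 6, column 2: row 6 has {1, 3, 5, 6} and column 2 has {1, 3, 4, 5, 6, 7}, leaving only 2.
Row 1, column 1: row 1 has {1, 2, 3, 6} and column 1 has {3, 4, 5}, leaving only 7.
Row 1, column 4: row 1 has {1, 2, 3, 6, 7} and column 4 has {2, 3, 5}, leaving only 4.
Row 1, column 3: row 1 has {1, 2, 3, 4, 6, 7} and column 3 has {1, 2, 7}, leaving only 5.
Row 2, column 3: row 2 has {2, 3, 4} and column 3 has {1, 2, 5, 7}, leaving only 6.
Row 2, column 1: row 2 has {2, 3, 4, 6} and column 1 has {3, 4, 5, 7}, leaving only 1.
Row 2, column 6: row 2 has {1, 2, 3, 4, 6} and column 6 has {1, 3, 5, 6}, leaving only 7.
Row 6, column 6: row 6 has {1, 2, 3, 5, 6} and column 6 has {1, 3, 5, 6, 7}, leaving only 4.
Row 6, column 7: row 6 has {1, 2, 3, 4, 5, 6} and column 7 has {2, 3, 6}, leaving only 7.
So row 6 reads: 3 2 1 5 6 4 7.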